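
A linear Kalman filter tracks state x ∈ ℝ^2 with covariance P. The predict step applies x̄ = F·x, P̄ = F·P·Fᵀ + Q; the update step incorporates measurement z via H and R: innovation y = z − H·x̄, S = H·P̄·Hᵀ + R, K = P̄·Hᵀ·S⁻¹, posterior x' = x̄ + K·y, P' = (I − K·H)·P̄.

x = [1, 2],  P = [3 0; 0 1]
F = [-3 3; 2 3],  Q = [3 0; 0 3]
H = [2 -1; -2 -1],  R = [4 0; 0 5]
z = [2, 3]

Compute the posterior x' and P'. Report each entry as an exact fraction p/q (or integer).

x' = [-336/3839, -5510/3839]
P' = [8475/15356 765/7678; 765/7678 7815/3839]

x̄ = F·x = [3, 8]
P̄ = F·P·Fᵀ + Q = [39 -9; -9 24]
y = z − H·x̄ = [4, 17]
S = H·P̄·Hᵀ + R = [220 -132; -132 149]
K = P̄·Hᵀ·S⁻¹ = [3855/15356 -84/349; -3525/7678 -156/349]
x' = x̄ + K·y = [-336/3839, -5510/3839]
P' = (I − K·H)·P̄ = [8475/15356 765/7678; 765/7678 7815/3839]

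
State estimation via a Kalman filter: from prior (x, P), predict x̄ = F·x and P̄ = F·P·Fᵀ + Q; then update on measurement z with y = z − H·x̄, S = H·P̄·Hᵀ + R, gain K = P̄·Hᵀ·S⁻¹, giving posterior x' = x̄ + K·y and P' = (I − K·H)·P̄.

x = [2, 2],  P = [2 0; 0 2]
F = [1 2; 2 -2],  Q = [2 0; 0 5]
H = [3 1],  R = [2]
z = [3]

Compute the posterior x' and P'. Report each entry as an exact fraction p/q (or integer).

x' = [162/107, -135/107]
P' = [260/107 -716/107; -716/107 2166/107]

x̄ = F·x = [6, 0]
P̄ = F·P·Fᵀ + Q = [12 -4; -4 21]
y = z − H·x̄ = [-15]
S = H·P̄·Hᵀ + R = [107]
K = P̄·Hᵀ·S⁻¹ = [32/107; 9/107]
x' = x̄ + K·y = [162/107, -135/107]
P' = (I − K·H)·P̄ = [260/107 -716/107; -716/107 2166/107]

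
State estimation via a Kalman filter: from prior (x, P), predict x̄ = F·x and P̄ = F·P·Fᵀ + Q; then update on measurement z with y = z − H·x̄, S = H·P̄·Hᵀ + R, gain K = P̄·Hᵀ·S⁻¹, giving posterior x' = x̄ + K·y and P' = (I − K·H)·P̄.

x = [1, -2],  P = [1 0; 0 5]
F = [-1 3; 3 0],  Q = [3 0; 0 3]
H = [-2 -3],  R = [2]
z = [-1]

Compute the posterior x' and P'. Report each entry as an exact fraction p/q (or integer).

x̄ = F·x = [-7, 3]
P̄ = F·P·Fᵀ + Q = [49 -3; -3 12]
y = z − H·x̄ = [-6]
S = H·P̄·Hᵀ + R = [270]
K = P̄·Hᵀ·S⁻¹ = [-89/270; -1/9]
x' = x̄ + K·y = [-226/45, 11/3]
P' = (I − K·H)·P̄ = [5309/270 -116/9; -116/9 26/3]

x' = [-226/45, 11/3]
P' = [5309/270 -116/9; -116/9 26/3]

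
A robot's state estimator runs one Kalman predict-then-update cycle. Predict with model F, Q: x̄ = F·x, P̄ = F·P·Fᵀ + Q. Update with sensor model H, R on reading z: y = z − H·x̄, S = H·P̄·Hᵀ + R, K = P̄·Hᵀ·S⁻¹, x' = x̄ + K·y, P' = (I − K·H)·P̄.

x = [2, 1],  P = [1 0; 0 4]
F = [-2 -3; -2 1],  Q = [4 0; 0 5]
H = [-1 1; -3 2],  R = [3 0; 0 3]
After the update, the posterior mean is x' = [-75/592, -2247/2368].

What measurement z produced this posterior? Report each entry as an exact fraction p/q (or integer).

z = [3, -3]

x̄ = F·x = [-7, -3]
P̄ = F·P·Fᵀ + Q = [44 -8; -8 13]
S = H·P̄·Hᵀ + R = [76 198; 198 547]
K = P̄·Hᵀ·S⁻¹ = [215/592 -119/296; 1587/2368 -179/1184]
x' − x̄ = [4069/592, 4857/2368] = K·y
y = (KᵀK)⁻¹·Kᵀ·(x' − x̄) = [-1, -18]
z = y + H·x̄ = [-1, -18] + [4, 15] = [3, -3]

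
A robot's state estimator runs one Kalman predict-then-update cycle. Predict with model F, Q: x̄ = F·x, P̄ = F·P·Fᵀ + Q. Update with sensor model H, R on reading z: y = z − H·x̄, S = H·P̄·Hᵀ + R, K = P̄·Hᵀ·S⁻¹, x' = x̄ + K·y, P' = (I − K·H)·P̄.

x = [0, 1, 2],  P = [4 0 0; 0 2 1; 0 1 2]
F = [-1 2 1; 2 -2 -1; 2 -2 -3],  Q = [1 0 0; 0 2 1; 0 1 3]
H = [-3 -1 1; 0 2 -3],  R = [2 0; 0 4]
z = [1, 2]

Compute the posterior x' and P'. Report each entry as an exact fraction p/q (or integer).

x' = [-6297/9380, 11987/9380, 103/670]
P' = [3923/9380 -11813/9380 -477/670; -11813/9380 82603/9380 3867/670; -477/670 3867/670 1401/335]

x̄ = F·x = [4, -4, -8]
P̄ = F·P·Fᵀ + Q = [19 -22 -30; -22 32 39; -30 39 57]
y = z − H·x̄ = [17, -14]
S = H·P̄·Hᵀ + R = [232 -178; -178 177]
K = P̄·Hᵀ·S⁻¹ = [-3317/9380 -449/4690; 3487/9380 349/4690; 183/670 -84/335]
x' = x̄ + K·y = [-6297/9380, 11987/9380, 103/670]
P' = (I − K·H)·P̄ = [3923/9380 -11813/9380 -477/670; -11813/9380 82603/9380 3867/670; -477/670 3867/670 1401/335]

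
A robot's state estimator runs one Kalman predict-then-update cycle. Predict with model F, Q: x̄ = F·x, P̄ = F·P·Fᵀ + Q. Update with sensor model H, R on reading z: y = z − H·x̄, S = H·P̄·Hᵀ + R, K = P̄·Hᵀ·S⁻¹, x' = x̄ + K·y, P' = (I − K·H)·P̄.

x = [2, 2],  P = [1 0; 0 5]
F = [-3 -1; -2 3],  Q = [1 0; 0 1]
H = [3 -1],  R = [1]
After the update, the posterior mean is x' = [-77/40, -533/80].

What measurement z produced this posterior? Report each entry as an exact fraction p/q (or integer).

z = [1]

x̄ = F·x = [-8, 2]
P̄ = F·P·Fᵀ + Q = [15 -9; -9 50]
S = H·P̄·Hᵀ + R = [240]
K = P̄·Hᵀ·S⁻¹ = [9/40; -77/240]
x' − x̄ = [243/40, -693/80] = K·y
y = (KᵀK)⁻¹·Kᵀ·(x' − x̄) = [27]
z = y + H·x̄ = [27] + [-26] = [1]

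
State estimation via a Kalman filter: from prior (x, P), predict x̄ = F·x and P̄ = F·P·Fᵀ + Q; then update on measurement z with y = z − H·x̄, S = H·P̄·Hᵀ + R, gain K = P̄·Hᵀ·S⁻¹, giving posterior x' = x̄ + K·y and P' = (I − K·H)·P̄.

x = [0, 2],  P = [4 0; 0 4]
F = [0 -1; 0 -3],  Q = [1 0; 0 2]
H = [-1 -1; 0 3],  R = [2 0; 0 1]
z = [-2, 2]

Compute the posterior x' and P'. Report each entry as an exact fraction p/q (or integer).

x' = [656/1167, 818/1167]
P' = [884/1167 -22/1167; -22/1167 122/1167]

x̄ = F·x = [-2, -6]
P̄ = F·P·Fᵀ + Q = [5 12; 12 38]
y = z − H·x̄ = [-10, 20]
S = H·P̄·Hᵀ + R = [69 -150; -150 343]
K = P̄·Hᵀ·S⁻¹ = [-431/1167 -22/389; -50/1167 122/389]
x' = x̄ + K·y = [656/1167, 818/1167]
P' = (I − K·H)·P̄ = [884/1167 -22/1167; -22/1167 122/1167]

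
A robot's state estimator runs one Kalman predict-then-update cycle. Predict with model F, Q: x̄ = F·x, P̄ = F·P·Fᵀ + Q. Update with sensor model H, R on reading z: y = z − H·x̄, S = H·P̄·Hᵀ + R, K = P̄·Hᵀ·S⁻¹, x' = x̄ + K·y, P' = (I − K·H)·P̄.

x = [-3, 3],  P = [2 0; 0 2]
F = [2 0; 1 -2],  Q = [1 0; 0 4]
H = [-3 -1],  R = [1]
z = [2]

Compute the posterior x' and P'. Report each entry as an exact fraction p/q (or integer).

x̄ = F·x = [-6, -9]
P̄ = F·P·Fᵀ + Q = [9 4; 4 14]
y = z − H·x̄ = [-25]
S = H·P̄·Hᵀ + R = [120]
K = P̄·Hᵀ·S⁻¹ = [-31/120; -13/60]
x' = x̄ + K·y = [11/24, -43/12]
P' = (I − K·H)·P̄ = [119/120 -163/60; -163/60 251/30]

x' = [11/24, -43/12]
P' = [119/120 -163/60; -163/60 251/30]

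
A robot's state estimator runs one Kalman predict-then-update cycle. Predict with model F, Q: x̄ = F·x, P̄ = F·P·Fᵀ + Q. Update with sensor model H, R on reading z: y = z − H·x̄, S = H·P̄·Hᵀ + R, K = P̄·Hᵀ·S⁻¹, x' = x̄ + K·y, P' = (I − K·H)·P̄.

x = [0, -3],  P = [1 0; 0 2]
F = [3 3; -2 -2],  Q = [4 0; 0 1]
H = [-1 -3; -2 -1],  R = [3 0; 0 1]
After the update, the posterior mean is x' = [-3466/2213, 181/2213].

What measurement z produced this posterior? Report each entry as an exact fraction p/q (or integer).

x̄ = F·x = [-9, 6]
P̄ = F·P·Fᵀ + Q = [31 -18; -18 13]
S = H·P̄·Hᵀ + R = [43 -25; -25 66]
K = P̄·Hᵀ·S⁻¹ = [418/2213 -1317/2213; -811/2213 464/2213]
x' − x̄ = [16451/2213, -13097/2213] = K·y
y = (KᵀK)⁻¹·Kᵀ·(x' − x̄) = [11, -9]
z = y + H·x̄ = [11, -9] + [-9, 12] = [2, 3]

z = [2, 3]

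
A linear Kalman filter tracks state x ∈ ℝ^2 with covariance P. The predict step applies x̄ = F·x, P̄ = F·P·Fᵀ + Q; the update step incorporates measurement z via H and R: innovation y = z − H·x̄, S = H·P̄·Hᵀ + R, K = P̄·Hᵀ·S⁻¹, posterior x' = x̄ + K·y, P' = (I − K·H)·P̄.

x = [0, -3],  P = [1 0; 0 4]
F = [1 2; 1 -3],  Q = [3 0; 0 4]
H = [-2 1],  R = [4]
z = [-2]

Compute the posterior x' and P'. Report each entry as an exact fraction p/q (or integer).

x' = [21/31, -48/217]
P' = [53/31 70/31; 70/31 1328/217]

x̄ = F·x = [-6, 9]
P̄ = F·P·Fᵀ + Q = [20 -23; -23 41]
y = z − H·x̄ = [-23]
S = H·P̄·Hᵀ + R = [217]
K = P̄·Hᵀ·S⁻¹ = [-9/31; 87/217]
x' = x̄ + K·y = [21/31, -48/217]
P' = (I − K·H)·P̄ = [53/31 70/31; 70/31 1328/217]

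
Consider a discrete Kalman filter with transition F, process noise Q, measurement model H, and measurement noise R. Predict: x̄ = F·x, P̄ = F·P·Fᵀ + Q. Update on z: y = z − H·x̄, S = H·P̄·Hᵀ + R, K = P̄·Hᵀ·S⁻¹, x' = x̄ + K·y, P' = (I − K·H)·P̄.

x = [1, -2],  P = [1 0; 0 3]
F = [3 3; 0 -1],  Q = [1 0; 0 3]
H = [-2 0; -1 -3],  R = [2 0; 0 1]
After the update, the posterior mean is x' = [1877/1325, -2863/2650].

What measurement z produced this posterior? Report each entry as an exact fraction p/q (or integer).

z = [-3, 2]

x̄ = F·x = [-3, 2]
P̄ = F·P·Fᵀ + Q = [37 -9; -9 6]
S = H·P̄·Hᵀ + R = [150 20; 20 38]
K = P̄·Hᵀ·S⁻¹ = [-653/1325 -1/265; 216/1325 -171/530]
x' − x̄ = [5852/1325, -8163/2650] = K·y
y = (KᵀK)⁻¹·Kᵀ·(x' − x̄) = [-9, 5]
z = y + H·x̄ = [-9, 5] + [6, -3] = [-3, 2]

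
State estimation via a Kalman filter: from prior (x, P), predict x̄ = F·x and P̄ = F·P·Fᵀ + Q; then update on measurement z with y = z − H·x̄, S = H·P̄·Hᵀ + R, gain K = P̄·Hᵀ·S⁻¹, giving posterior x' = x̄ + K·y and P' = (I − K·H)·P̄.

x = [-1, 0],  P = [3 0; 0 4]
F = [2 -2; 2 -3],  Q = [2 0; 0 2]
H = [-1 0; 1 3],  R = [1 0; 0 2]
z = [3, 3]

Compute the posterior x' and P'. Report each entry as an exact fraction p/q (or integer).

x' = [-2783/1297, 2065/1297]
P' = [948/1297 -270/1297; -270/1297 356/1297]

x̄ = F·x = [-2, -2]
P̄ = F·P·Fᵀ + Q = [30 36; 36 50]
y = z − H·x̄ = [1, 11]
S = H·P̄·Hᵀ + R = [31 -138; -138 698]
K = P̄·Hᵀ·S⁻¹ = [-948/1297 69/1297; 270/1297 399/1297]
x' = x̄ + K·y = [-2783/1297, 2065/1297]
P' = (I − K·H)·P̄ = [948/1297 -270/1297; -270/1297 356/1297]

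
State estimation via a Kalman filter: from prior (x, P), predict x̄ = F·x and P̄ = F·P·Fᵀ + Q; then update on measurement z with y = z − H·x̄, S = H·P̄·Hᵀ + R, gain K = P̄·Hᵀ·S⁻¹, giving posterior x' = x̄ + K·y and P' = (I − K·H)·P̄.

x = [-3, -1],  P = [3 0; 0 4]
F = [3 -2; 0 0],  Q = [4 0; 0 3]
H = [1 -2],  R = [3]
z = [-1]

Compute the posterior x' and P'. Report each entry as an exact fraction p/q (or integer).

x' = [-76/31, -18/31]
P' = [705/62 141/31; 141/31 75/31]

x̄ = F·x = [-7, 0]
P̄ = F·P·Fᵀ + Q = [47 0; 0 3]
y = z − H·x̄ = [6]
S = H·P̄·Hᵀ + R = [62]
K = P̄·Hᵀ·S⁻¹ = [47/62; -3/31]
x' = x̄ + K·y = [-76/31, -18/31]
P' = (I − K·H)·P̄ = [705/62 141/31; 141/31 75/31]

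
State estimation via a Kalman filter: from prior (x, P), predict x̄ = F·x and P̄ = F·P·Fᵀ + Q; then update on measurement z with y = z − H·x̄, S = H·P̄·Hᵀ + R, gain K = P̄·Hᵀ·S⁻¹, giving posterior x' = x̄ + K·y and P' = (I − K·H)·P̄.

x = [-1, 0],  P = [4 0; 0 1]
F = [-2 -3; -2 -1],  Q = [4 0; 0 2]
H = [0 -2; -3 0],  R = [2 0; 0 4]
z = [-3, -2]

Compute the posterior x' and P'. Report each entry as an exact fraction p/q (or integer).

x̄ = F·x = [2, 2]
P̄ = F·P·Fᵀ + Q = [29 19; 19 19]
y = z − H·x̄ = [1, 4]
S = H·P̄·Hᵀ + R = [78 114; 114 265]
K = P̄·Hᵀ·S⁻¹ = [-76/3837 -409/1279; -1786/3837 -19/1279]
x' = x̄ + K·y = [2690/3837, 5660/3837]
P' = (I − K·H)·P̄ = [1636/3837 76/3837; 76/3837 1786/3837]

x' = [2690/3837, 5660/3837]
P' = [1636/3837 76/3837; 76/3837 1786/3837]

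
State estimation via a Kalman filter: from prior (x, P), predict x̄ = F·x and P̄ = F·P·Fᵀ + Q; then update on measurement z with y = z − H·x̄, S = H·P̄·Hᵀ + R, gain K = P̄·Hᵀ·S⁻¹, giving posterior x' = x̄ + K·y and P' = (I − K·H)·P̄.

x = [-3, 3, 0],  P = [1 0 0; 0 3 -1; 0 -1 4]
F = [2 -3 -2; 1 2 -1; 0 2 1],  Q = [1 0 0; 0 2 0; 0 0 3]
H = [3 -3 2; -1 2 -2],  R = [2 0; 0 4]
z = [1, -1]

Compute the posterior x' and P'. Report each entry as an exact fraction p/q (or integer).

x̄ = F·x = [-15, 3, 6]
P̄ = F·P·Fᵀ + Q = [36 -7 -19; -7 23 8; -19 8 15]
y = z − H·x̄ = [43, -10]
S = H·P̄·Hᵀ + R = [395 -137; -137 80]
K = P̄·Hᵀ·S⁻¹ = [5636/12831 7727/12831; -851/12831 4477/12831; -485/1833 -716/1833]
x' = x̄ + K·y = [-9129/4277, -14290/4277, -899/611]
P' = (I − K·H)·P̄ = [41764/12831 41348/12831 716/1833; 41348/12831 66490/12831 5266/1833; 716/1833 5266/1833 6340/1833]

x' = [-9129/4277, -14290/4277, -899/611]
P' = [41764/12831 41348/12831 716/1833; 41348/12831 66490/12831 5266/1833; 716/1833 5266/1833 6340/1833]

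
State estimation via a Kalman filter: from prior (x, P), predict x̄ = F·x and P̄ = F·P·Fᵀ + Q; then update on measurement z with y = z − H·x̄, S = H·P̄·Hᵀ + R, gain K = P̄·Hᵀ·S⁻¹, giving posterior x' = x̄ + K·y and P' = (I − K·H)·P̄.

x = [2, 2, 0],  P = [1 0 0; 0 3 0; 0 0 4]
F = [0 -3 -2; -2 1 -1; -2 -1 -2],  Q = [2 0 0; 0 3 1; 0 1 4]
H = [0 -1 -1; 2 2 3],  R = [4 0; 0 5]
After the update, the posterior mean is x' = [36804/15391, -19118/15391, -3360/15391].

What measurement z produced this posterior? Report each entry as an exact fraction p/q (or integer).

x̄ = F·x = [-6, -2, -6]
P̄ = F·P·Fᵀ + Q = [45 -1 25; -1 14 10; 25 10 27]
S = H·P̄·Hᵀ + R = [65 -207; -207 896]
K = P̄·Hᵀ·S⁻¹ = [12237/15391 5627/15391; -9912/15391 -1328/15391; -1895/15391 2156/15391]
x' − x̄ = [129150/15391, 11664/15391, 88986/15391] = K·y
y = (KᵀK)⁻¹·Kᵀ·(x' − x̄) = [-6, 36]
z = y + H·x̄ = [-6, 36] + [8, -34] = [2, 2]

z = [2, 2]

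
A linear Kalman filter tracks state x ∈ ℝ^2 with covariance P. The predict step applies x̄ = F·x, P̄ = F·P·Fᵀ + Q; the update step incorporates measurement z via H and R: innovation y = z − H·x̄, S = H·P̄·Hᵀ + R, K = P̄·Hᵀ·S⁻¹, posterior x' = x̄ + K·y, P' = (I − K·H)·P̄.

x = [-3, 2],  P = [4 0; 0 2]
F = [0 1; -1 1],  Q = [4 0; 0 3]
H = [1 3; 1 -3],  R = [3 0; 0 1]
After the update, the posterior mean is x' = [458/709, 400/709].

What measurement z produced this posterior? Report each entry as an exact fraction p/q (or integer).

z = [2, -1]

x̄ = F·x = [2, 5]
P̄ = F·P·Fᵀ + Q = [6 2; 2 9]
S = H·P̄·Hᵀ + R = [102 -75; -75 76]
K = P̄·Hᵀ·S⁻¹ = [304/709 300/709; 329/2127 -125/709]
x' − x̄ = [-960/709, -3145/709] = K·y
y = (KᵀK)⁻¹·Kᵀ·(x' − x̄) = [-15, 12]
z = y + H·x̄ = [-15, 12] + [17, -13] = [2, -1]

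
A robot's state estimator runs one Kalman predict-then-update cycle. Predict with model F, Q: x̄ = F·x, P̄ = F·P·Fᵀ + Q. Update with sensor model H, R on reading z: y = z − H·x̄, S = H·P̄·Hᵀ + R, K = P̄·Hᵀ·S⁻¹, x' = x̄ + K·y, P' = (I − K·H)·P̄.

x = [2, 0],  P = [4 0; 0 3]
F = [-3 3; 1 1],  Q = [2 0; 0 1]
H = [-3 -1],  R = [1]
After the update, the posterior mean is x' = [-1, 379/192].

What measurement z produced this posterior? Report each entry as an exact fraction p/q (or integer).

z = [1]

x̄ = F·x = [-6, 2]
P̄ = F·P·Fᵀ + Q = [65 -3; -3 8]
S = H·P̄·Hᵀ + R = [576]
K = P̄·Hᵀ·S⁻¹ = [-1/3; 1/576]
x' − x̄ = [5, -5/192] = K·y
y = (KᵀK)⁻¹·Kᵀ·(x' − x̄) = [-15]
z = y + H·x̄ = [-15] + [16] = [1]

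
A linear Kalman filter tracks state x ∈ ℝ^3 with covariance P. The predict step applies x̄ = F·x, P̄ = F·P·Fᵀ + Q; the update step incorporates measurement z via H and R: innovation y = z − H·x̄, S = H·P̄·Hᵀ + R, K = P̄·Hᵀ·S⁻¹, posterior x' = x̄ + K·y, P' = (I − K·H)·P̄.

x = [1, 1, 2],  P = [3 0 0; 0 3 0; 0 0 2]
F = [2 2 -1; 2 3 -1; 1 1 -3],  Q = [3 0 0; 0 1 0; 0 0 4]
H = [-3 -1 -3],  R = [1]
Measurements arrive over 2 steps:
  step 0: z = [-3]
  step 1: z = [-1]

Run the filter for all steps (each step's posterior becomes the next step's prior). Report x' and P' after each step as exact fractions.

step 0: x̄ = F·x = [2, 3, -4]
step 0: P̄ = F·P·Fᵀ + Q = [29 32 18; 32 42 21; 18 21 28]
step 0: y = z − H·x̄ = [-6]
step 0: S = H·P̄·Hᵀ + R = [1198]
step 0: K = P̄·Hᵀ·S⁻¹ = [-173/1198; -201/1198; -159/1198]
step 0: x' = x̄ + K·y = [1717/599, 2400/599, -1919/599]
step 0: P' = (I − K·H)·P̄ = [4813/1198 3563/1198 -5943/1198; 3563/1198 9915/1198 -6801/1198; -5943/1198 -6801/1198 8263/1198]
step 1: x̄ = F·x = [10153/599, 12553/599, 9874/599]
step 1: P̄ = F·P·Fᵀ + Q = [150249/1198 90206/599 157705/1198; 90206/599 112641/599 95793/599; 157705/1198 95793/599 177477/1198]
step 1: y = z − H·x̄ = [72035/599]
step 1: S = H·P̄·Hᵀ + R = [4123346/599]
step 1: K = P̄·Hᵀ·S⁻¹ = [-552137/4123346; -335319/2061673; -299283/2061673]
step 1: x' = x̄ + K·y = [3491057/4123346, 2880596/2061673, -2006497/2061673]
step 1: P' = (I − K·H)·P̄ = [4097696/2061673 1391065/2061673 -8938723/4123346; 1391065/2061673 12272529/2061673 -5370135/2061673; -8938723/4123346 -5370135/2061673 12718335/4123346]

step 0: x' = [1717/599, 2400/599, -1919/599], P' = [4813/1198 3563/1198 -5943/1198; 3563/1198 9915/1198 -6801/1198; -5943/1198 -6801/1198 8263/1198]
step 1: x' = [3491057/4123346, 2880596/2061673, -2006497/2061673], P' = [4097696/2061673 1391065/2061673 -8938723/4123346; 1391065/2061673 12272529/2061673 -5370135/2061673; -8938723/4123346 -5370135/2061673 12718335/4123346]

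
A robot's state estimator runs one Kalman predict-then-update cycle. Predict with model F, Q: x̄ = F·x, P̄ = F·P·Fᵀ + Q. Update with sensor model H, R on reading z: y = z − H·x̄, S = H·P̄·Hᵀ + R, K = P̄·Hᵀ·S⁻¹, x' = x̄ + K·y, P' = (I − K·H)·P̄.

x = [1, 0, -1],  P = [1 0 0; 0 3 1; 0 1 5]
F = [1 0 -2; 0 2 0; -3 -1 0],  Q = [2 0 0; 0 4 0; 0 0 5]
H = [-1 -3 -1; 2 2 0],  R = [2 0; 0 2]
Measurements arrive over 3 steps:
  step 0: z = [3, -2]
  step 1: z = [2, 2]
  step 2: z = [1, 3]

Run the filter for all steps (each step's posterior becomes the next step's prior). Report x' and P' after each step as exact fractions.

step 0: x' = [-907/1602, -173/534, -2537/1602], P' = [3586/801 -1039/267 5168/801; -1039/267 337/89 -1787/267; 5168/801 -1787/267 11188/801]
step 1: x' = [11875441/4583208, -1258851/763868, 716157/1527736], P' = [1376223/763868 -490051/381934 1244633/763868; -490051/381934 236175/190967 -749341/381934; 1244633/763868 -749341/381934 3965607/763868]
step 2: x' = [29043243121/14623331700, -438237807/1218610975, -33007795261/14623331700], P' = [4308964907/2437221950 -1527109714/1218610975 3794467213/2437221950; -1527109714/1218610975 1474319556/1218610975 -2310494026/1218610975; 3794467213/2437221950 -2310494026/1218610975 12257452567/2437221950]

step 0: x̄ = F·x = [3, 0, -3]
step 0: P̄ = F·P·Fᵀ + Q = [23 -4 -1; -4 16 -6; -1 -6 17]
step 0: y = z − H·x̄ = [3, -8]
step 0: S = H·P̄·Hᵀ + R = [124 -96; -96 126]
step 0: K = P̄·Hᵀ·S⁻¹ = [199/534 469/801; -69/178 -28/267; -91/534 -193/801]
step 0: x' = x̄ + K·y = [-907/1602, -173/534, -2537/1602]
step 0: P' = (I − K·H)·P̄ = [3586/801 -1039/267 5168/801; -1039/267 337/89 -1787/267; 5168/801 -1787/267 11188/801]
step 1: x̄ = F·x = [463/178, -173/267, 180/89]
step 1: P̄ = F·P·Fᵀ + Q = [3252/89 1690/89 1405/89; 1690/89 1704/89 1404/89; 1405/89 1404/89 2290/89]
step 1: y = z − H·x̄ = [833/178, -509/267]
step 1: S = H·P̄·Hᵀ + R = [42430/89 -35866/89; -35866/89 33522/89]
step 1: K = P̄·Hᵀ·S⁻¹ = [159725/763868 396121/763868; -88829/381934 -17701/381934; -357097/763868 -254049/763868]
step 1: x' = x̄ + K·y = [11875441/4583208, -1258851/763868, 716157/1527736]
step 1: P' = (I − K·H)·P̄ = [1376223/763868 -490051/381934 1244633/763868; -490051/381934 236175/190967 -749341/381934; 1244633/763868 -749341/381934 3965607/763868]
step 2: x̄ = F·x = [7578499/4583208, -1258851/381934, -9357739/1527736]
step 2: P̄ = F·P·Fᵀ + Q = [13787855/763868 1008631/190967 1321867/763868; 1008631/190967 1708568/190967 997803/190967; 1321867/763868 997803/190967 11269435/763868]
step 2: y = z − H·x̄ = [-30615073/2291604, 14402525/2291604]
step 2: S = H·P̄·Hᵀ + R = [34722906/190967 -27870923/190967; -27870923/190967 29073109/190967]
step 2: K = P̄·Hᵀ·S⁻¹ = [264806541/1218610975 1254745479/2437221950; -292677464/1218610975 -52790158/1218610975; -547238906/1218610975 -826520839/2437221950]
step 2: x' = x̄ + K·y = [29043243121/14623331700, -438237807/1218610975, -33007795261/14623331700]
step 2: P' = (I − K·H)·P̄ = [4308964907/2437221950 -1527109714/1218610975 3794467213/2437221950; -1527109714/1218610975 1474319556/1218610975 -2310494026/1218610975; 3794467213/2437221950 -2310494026/1218610975 12257452567/2437221950]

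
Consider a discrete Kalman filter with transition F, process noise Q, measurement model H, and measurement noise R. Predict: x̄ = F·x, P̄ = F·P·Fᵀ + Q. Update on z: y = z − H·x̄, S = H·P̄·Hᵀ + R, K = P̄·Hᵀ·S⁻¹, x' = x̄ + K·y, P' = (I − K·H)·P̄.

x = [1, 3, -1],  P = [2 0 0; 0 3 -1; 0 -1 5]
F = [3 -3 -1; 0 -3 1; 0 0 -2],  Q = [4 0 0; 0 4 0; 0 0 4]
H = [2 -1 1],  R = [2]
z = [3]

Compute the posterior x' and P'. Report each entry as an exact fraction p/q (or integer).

x' = [-511/110, -1107/110, 122/55]
P' = [1119/55 1483/55 -716/55; 1483/55 2261/55 -712/55; -716/55 -712/55 744/55]

x̄ = F·x = [-5, -10, 2]
P̄ = F·P·Fᵀ + Q = [48 22 4; 22 42 -16; 4 -16 24]
y = z − H·x̄ = [1]
S = H·P̄·Hᵀ + R = [220]
K = P̄·Hᵀ·S⁻¹ = [39/110; -7/110; 12/55]
x' = x̄ + K·y = [-511/110, -1107/110, 122/55]
P' = (I − K·H)·P̄ = [1119/55 1483/55 -716/55; 1483/55 2261/55 -712/55; -716/55 -712/55 744/55]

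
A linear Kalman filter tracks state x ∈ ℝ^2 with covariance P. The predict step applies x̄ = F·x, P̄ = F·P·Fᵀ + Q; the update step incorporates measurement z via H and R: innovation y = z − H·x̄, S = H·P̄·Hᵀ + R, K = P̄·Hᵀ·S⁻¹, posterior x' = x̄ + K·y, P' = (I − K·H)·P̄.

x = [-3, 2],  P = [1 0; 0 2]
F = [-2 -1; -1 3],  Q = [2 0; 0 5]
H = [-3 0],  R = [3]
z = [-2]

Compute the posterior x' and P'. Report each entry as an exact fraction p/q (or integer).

x̄ = F·x = [4, 9]
P̄ = F·P·Fᵀ + Q = [8 -4; -4 24]
y = z − H·x̄ = [10]
S = H·P̄·Hᵀ + R = [75]
K = P̄·Hᵀ·S⁻¹ = [-8/25; 4/25]
x' = x̄ + K·y = [4/5, 53/5]
P' = (I − K·H)·P̄ = [8/25 -4/25; -4/25 552/25]

x' = [4/5, 53/5]
P' = [8/25 -4/25; -4/25 552/25]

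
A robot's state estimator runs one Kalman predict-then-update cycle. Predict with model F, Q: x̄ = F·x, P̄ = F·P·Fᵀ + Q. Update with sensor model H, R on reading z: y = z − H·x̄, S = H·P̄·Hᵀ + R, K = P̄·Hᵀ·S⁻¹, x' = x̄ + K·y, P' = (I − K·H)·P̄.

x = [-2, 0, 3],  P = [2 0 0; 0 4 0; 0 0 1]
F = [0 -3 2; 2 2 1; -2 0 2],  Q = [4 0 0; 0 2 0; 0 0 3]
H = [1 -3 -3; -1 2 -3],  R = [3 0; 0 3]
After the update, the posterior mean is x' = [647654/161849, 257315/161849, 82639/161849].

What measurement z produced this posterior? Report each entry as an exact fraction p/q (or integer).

z = [-2, -2]

x̄ = F·x = [6, -1, 10]
P̄ = F·P·Fᵀ + Q = [44 -22 4; -22 27 -6; 4 -6 15]
S = H·P̄·Hᵀ + R = [425 -199; -199 474]
K = P̄·Hᵀ·S⁻¹ = [26552/161849 -22998/161849; -21584/161849 23035/161849; -23041/161849 -30502/161849]
x' − x̄ = [-323440/161849, 419164/161849, -1535851/161849] = K·y
y = (KᵀK)⁻¹·Kᵀ·(x' − x̄) = [19, 36]
z = y + H·x̄ = [19, 36] + [-21, -38] = [-2, -2]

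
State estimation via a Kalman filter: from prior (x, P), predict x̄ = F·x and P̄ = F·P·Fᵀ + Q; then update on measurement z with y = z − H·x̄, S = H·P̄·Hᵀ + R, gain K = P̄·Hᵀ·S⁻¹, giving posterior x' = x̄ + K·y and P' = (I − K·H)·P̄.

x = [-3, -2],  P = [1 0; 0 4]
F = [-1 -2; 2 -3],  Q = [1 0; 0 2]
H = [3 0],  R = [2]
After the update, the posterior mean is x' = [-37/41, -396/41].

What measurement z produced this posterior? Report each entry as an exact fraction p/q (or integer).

z = [-3]

x̄ = F·x = [7, 0]
P̄ = F·P·Fᵀ + Q = [18 22; 22 42]
S = H·P̄·Hᵀ + R = [164]
K = P̄·Hᵀ·S⁻¹ = [27/82; 33/82]
x' − x̄ = [-324/41, -396/41] = K·y
y = (KᵀK)⁻¹·Kᵀ·(x' − x̄) = [-24]
z = y + H·x̄ = [-24] + [21] = [-3]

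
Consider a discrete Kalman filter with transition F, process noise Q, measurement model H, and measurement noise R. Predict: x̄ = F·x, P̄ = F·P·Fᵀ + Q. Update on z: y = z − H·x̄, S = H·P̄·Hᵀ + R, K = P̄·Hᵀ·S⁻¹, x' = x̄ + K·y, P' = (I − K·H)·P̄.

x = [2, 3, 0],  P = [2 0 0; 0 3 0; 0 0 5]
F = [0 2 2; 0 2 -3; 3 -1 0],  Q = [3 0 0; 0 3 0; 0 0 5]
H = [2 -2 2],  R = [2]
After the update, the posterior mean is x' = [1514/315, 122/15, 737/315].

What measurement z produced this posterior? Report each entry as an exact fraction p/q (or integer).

x̄ = F·x = [6, 6, 3]
P̄ = F·P·Fᵀ + Q = [35 -18 -6; -18 60 -6; -6 -6 26]
S = H·P̄·Hᵀ + R = [630]
K = P̄·Hᵀ·S⁻¹ = [47/315; -4/15; 26/315]
x' − x̄ = [-376/315, 32/15, -208/315] = K·y
y = (KᵀK)⁻¹·Kᵀ·(x' − x̄) = [-8]
z = y + H·x̄ = [-8] + [6] = [-2]

z = [-2]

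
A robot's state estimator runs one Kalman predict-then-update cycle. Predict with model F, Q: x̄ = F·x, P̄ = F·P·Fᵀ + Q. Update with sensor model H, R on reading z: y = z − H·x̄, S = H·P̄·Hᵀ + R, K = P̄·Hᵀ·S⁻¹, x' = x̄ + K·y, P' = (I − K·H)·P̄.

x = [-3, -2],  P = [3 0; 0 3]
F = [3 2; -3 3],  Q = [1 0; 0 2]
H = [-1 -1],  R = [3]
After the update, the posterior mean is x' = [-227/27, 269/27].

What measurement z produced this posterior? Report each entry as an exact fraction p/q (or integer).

z = [-2]

x̄ = F·x = [-13, 3]
P̄ = F·P·Fᵀ + Q = [40 -9; -9 56]
S = H·P̄·Hᵀ + R = [81]
K = P̄·Hᵀ·S⁻¹ = [-31/81; -47/81]
x' − x̄ = [124/27, 188/27] = K·y
y = (KᵀK)⁻¹·Kᵀ·(x' − x̄) = [-12]
z = y + H·x̄ = [-12] + [10] = [-2]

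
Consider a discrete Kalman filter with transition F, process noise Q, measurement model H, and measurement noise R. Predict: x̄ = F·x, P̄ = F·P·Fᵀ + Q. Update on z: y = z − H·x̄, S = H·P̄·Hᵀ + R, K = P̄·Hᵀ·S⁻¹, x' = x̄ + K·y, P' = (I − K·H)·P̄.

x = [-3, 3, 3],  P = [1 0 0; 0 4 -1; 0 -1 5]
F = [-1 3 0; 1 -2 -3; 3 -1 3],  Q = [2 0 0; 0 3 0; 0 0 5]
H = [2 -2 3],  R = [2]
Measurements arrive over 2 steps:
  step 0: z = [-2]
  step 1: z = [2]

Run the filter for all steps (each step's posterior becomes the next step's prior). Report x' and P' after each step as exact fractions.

step 0: x' = [12422/1203, -3137/401, -15322/1203], P' = [45473/1203 -3490/401 -37270/1203; -3490/401 3466/401 4586/401; -37270/1203 4586/401 34166/1203]
step 1: x' = [11780875/5980058, -34669883/5980058, -13568901/2990029], P' = [27485691/5980058 -34580993/5980058 -20325493/2990029; -34580993/5980058 337288221/5980058 123245357/2990029; -20325493/2990029 123245357/2990029 95661784/2990029]

step 0: x̄ = F·x = [12, -18, -3]
step 0: P̄ = F·P·Fᵀ + Q = [39 -16 -24; -16 53 -31; -24 -31 69]
step 0: y = z − H·x̄ = [-53]
step 0: S = H·P̄·Hᵀ + R = [1203]
step 0: K = P̄·Hᵀ·S⁻¹ = [38/1203; -77/401; 221/1203]
step 0: x' = x̄ + K·y = [12422/1203, -3137/401, -15322/1203]
step 0: P' = (I − K·H)·P̄ = [45473/1203 -3490/401 -37270/1203; -3490/401 3466/401 4586/401; -37270/1203 4586/401 34166/1203]
step 1: x̄ = F·x = [-40655/1203, 77210/1203, 237/401]
step 1: P̄ = F·P·Fᵀ + Q = [204281/1203 -395843/1203 -12227/401; -395843/1203 828764/1203 35119/401; -12227/401 35119/401 14192/401]
step 1: y = z − H·x̄ = [236003/1203]
step 1: S = H·P̄·Hᵀ + R = [5980058/1203]
step 1: K = P̄·Hᵀ·S⁻¹ = [1090205/5980058; -2133143/5980058; -78174/2990029]
step 1: x' = x̄ + K·y = [11780875/5980058, -34669883/5980058, -13568901/2990029]
step 1: P' = (I − K·H)·P̄ = [27485691/5980058 -34580993/5980058 -20325493/2990029; -34580993/5980058 337288221/5980058 123245357/2990029; -20325493/2990029 123245357/2990029 95661784/2990029]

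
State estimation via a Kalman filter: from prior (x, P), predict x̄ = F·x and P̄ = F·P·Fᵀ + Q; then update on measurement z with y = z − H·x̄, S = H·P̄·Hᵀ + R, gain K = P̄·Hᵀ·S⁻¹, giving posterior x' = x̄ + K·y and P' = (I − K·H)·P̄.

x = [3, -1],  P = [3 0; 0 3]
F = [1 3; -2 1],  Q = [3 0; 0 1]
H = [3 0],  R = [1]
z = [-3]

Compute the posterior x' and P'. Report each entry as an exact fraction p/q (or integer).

x' = [-297/298, -2113/298]
P' = [33/298 3/298; 3/298 4687/298]

x̄ = F·x = [0, -7]
P̄ = F·P·Fᵀ + Q = [33 3; 3 16]
y = z − H·x̄ = [-3]
S = H·P̄·Hᵀ + R = [298]
K = P̄·Hᵀ·S⁻¹ = [99/298; 9/298]
x' = x̄ + K·y = [-297/298, -2113/298]
P' = (I − K·H)·P̄ = [33/298 3/298; 3/298 4687/298]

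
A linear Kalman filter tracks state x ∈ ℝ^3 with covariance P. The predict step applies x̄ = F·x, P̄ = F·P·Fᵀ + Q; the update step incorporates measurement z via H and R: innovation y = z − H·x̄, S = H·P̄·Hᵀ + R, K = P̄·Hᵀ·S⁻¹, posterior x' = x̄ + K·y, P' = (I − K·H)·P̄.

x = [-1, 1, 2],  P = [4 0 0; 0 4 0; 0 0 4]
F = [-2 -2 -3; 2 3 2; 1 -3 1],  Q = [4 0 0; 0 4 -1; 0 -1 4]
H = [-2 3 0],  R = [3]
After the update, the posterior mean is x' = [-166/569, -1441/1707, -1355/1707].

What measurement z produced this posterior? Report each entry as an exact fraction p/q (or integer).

z = [-2]

x̄ = F·x = [-6, 5, -2]
P̄ = F·P·Fᵀ + Q = [72 -64 4; -64 72 -21; 4 -21 48]
S = H·P̄·Hᵀ + R = [1707]
K = P̄·Hᵀ·S⁻¹ = [-112/569; 344/1707; -71/1707]
x' − x̄ = [3248/569, -9976/1707, 2059/1707] = K·y
y = (KᵀK)⁻¹·Kᵀ·(x' − x̄) = [-29]
z = y + H·x̄ = [-29] + [27] = [-2]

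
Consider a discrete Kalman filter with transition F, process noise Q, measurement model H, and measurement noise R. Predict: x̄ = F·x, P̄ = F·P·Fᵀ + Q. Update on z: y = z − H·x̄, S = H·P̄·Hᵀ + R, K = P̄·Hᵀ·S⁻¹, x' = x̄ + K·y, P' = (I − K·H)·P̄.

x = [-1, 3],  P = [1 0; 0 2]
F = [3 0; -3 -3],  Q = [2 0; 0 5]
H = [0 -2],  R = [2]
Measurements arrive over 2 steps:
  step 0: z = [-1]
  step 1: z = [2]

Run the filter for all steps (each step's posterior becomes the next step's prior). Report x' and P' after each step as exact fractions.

step 0: x̄ = F·x = [-3, -6]
step 0: P̄ = F·P·Fᵀ + Q = [11 -9; -9 32]
step 0: y = z − H·x̄ = [-13]
step 0: S = H·P̄·Hᵀ + R = [130]
step 0: K = P̄·Hᵀ·S⁻¹ = [9/65; -32/65]
step 0: x' = x̄ + K·y = [-24/5, 2/5]
step 0: P' = (I − K·H)·P̄ = [553/65 -9/65; -9/65 32/65]
step 1: x̄ = F·x = [-72/5, 66/5]
step 1: P̄ = F·P·Fᵀ + Q = [5107/65 -4896/65; -4896/65 5428/65]
step 1: y = z − H·x̄ = [142/5]
step 1: S = H·P̄·Hᵀ + R = [21842/65]
step 1: K = P̄·Hᵀ·S⁻¹ = [4896/10921; -5428/10921]
step 1: x' = x̄ + K·y = [-18216/10921, -9998/10921]
step 1: P' = (I − K·H)·P̄ = [120491/10921 -4896/10921; -4896/10921 5428/10921]

step 0: x' = [-24/5, 2/5], P' = [553/65 -9/65; -9/65 32/65]
step 1: x' = [-18216/10921, -9998/10921], P' = [120491/10921 -4896/10921; -4896/10921 5428/10921]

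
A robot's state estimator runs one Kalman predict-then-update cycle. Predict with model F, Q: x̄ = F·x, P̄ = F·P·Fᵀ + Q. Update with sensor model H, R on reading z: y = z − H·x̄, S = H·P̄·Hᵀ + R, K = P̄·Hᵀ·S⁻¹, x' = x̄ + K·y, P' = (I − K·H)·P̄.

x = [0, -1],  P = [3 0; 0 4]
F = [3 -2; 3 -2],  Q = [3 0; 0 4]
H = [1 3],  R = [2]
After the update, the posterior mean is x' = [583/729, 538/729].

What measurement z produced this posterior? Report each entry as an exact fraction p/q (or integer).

x̄ = F·x = [2, 2]
P̄ = F·P·Fᵀ + Q = [46 43; 43 47]
S = H·P̄·Hᵀ + R = [729]
K = P̄·Hᵀ·S⁻¹ = [175/729; 184/729]
x' − x̄ = [-875/729, -920/729] = K·y
y = (KᵀK)⁻¹·Kᵀ·(x' − x̄) = [-5]
z = y + H·x̄ = [-5] + [8] = [3]

z = [3]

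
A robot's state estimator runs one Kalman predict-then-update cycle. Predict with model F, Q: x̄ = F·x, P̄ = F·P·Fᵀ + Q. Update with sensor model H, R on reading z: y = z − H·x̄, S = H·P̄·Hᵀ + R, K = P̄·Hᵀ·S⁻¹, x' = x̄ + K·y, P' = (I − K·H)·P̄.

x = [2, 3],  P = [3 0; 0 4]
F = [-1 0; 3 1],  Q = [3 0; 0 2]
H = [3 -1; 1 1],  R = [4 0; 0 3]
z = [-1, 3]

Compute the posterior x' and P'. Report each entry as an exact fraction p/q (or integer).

x' = [360/797, 2149/797]
P' = [297/797 159/797; 159/797 1341/797]

x̄ = F·x = [-2, 9]
P̄ = F·P·Fᵀ + Q = [6 -9; -9 33]
y = z − H·x̄ = [14, -4]
S = H·P̄·Hᵀ + R = [145 -33; -33 24]
K = P̄·Hᵀ·S⁻¹ = [183/797 152/797; -216/797 500/797]
x' = x̄ + K·y = [360/797, 2149/797]
P' = (I − K·H)·P̄ = [297/797 159/797; 159/797 1341/797]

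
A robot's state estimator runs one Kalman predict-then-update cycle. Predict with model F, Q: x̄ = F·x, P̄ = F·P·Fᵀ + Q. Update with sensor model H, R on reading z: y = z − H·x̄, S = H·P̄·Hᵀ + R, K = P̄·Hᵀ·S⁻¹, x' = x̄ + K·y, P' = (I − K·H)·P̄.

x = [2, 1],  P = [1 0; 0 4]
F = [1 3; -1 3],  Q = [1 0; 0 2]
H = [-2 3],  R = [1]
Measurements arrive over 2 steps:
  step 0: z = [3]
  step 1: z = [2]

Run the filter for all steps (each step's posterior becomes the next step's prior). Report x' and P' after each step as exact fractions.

step 0: x' = [355/42, 277/42], P' = [2351/84 1577/84; 1577/84 1067/84]
step 1: x' = [16188/2875, 12623/2875], P' = [128549/5750 83929/5750; 83929/5750 55409/5750]

step 0: x̄ = F·x = [5, 1]
step 0: P̄ = F·P·Fᵀ + Q = [38 35; 35 39]
step 0: y = z − H·x̄ = [10]
step 0: S = H·P̄·Hᵀ + R = [84]
step 0: K = P̄·Hᵀ·S⁻¹ = [29/84; 47/84]
step 0: x' = x̄ + K·y = [355/42, 277/42]
step 0: P' = (I − K·H)·P̄ = [2351/84 1577/84; 1577/84 1067/84]
step 1: x̄ = F·x = [593/21, 34/3]
step 1: P̄ = F·P·Fᵀ + Q = [5375/21 259/3; 259/3 95/3]
step 1: y = z − H·x̄ = [514/21]
step 1: S = H·P̄·Hᵀ + R = [5750/21]
step 1: K = P̄·Hᵀ·S⁻¹ = [-5311/5750; -1631/5750]
step 1: x' = x̄ + K·y = [16188/2875, 12623/2875]
step 1: P' = (I − K·H)·P̄ = [128549/5750 83929/5750; 83929/5750 55409/5750]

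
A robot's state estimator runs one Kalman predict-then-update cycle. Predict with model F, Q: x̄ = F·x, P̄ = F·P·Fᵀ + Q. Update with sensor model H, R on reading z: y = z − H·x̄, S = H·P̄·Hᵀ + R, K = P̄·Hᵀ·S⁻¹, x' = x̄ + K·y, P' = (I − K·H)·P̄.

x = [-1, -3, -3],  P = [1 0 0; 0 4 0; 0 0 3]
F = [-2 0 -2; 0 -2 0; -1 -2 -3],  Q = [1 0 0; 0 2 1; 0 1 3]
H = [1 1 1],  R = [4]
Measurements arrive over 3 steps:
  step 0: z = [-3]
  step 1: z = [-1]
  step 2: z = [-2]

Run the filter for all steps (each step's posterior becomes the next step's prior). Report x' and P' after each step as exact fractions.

step 0: x' = [59/160, -39/32, -53/40], P' = [1351/160 -259/32 23/40; -259/32 331/32 -11/8; 23/40 -11/8 29/10]
step 1: x' = [3035/15039, -2023/5013, -1571/5013], P' = [734747/15039 -207508/5013 -34397/5013; -207508/5013 62714/1671 8122/1671; -34397/5013 8122/1671 7073/1671]
step 2: x' = [2513641/1151523, -877109/383841, -2047732/1151523], P' = [300253967/2303046 -78158143/767682 -34862515/1151523; -78158143/767682 21031301/255894 8569694/383841; -34862515/1151523 8569694/383841 12499237/1151523]

step 0: x̄ = F·x = [8, 6, 16]
step 0: P̄ = F·P·Fᵀ + Q = [17 0 20; 0 18 17; 20 17 47]
step 0: y = z − H·x̄ = [-33]
step 0: S = H·P̄·Hᵀ + R = [160]
step 0: K = P̄·Hᵀ·S⁻¹ = [37/160; 7/32; 21/40]
step 0: x' = x̄ + K·y = [59/160, -39/32, -53/40]
step 0: P' = (I − K·H)·P̄ = [1351/160 -259/32 23/40; -259/32 331/32 -11/8; 23/40 -11/8 29/10]
step 1: x̄ = F·x = [153/80, 39/16, 967/160]
step 1: P̄ = F·P·Fᵀ + Q = [2039/40 -303/8 81/80; -303/8 347/8 287/16; 81/80 287/16 5359/160]
step 1: y = z − H·x̄ = [-1823/160]
step 1: S = H·P̄·Hᵀ + R = [15039/160]
step 1: K = P̄·Hᵀ·S⁻¹ = [2258/15039; 1250/5013; 2797/5013]
step 1: x' = x̄ + K·y = [3035/15039, -2023/5013, -1571/5013]
step 1: P' = (I − K·H)·P̄ = [734747/15039 -207508/5013 -34397/5013; -207508/5013 62714/1671 8122/1671; -34397/5013 8122/1671 7073/1671]
step 2: x̄ = F·x = [3356/15039, 4046/5013, 23242/15039]
step 2: P̄ = F·P·Fᵀ + Q = [2383127/15039 -732568/5013 -1171796/15039; -732568/5013 254198/1671 488761/5013; -1171796/15039 488761/5013 1378415/15039]
step 2: y = z − H·x̄ = [-7646/1671]
step 2: S = H·P̄·Hᵀ + R = [85298/557]
step 2: K = P̄·Hᵀ·S⁻¹ = [-109597/255894; 57643/85298; 92939/127947]
step 2: x' = x̄ + K·y = [2513641/1151523, -877109/383841, -2047732/1151523]
step 2: P' = (I − K·H)·P̄ = [300253967/2303046 -78158143/767682 -34862515/1151523; -78158143/767682 21031301/255894 8569694/383841; -34862515/1151523 8569694/383841 12499237/1151523]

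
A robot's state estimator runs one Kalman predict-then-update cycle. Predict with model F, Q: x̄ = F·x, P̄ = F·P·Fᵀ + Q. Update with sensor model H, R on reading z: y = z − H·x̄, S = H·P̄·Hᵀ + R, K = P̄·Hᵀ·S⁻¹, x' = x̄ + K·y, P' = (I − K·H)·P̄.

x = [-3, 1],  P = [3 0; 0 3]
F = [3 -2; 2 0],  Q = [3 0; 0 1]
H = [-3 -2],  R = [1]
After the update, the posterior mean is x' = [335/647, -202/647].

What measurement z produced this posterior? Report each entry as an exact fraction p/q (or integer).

x̄ = F·x = [-11, -6]
P̄ = F·P·Fᵀ + Q = [42 18; 18 13]
S = H·P̄·Hᵀ + R = [647]
K = P̄·Hᵀ·S⁻¹ = [-162/647; -80/647]
x' − x̄ = [7452/647, 3680/647] = K·y
y = (KᵀK)⁻¹·Kᵀ·(x' − x̄) = [-46]
z = y + H·x̄ = [-46] + [45] = [-1]

z = [-1]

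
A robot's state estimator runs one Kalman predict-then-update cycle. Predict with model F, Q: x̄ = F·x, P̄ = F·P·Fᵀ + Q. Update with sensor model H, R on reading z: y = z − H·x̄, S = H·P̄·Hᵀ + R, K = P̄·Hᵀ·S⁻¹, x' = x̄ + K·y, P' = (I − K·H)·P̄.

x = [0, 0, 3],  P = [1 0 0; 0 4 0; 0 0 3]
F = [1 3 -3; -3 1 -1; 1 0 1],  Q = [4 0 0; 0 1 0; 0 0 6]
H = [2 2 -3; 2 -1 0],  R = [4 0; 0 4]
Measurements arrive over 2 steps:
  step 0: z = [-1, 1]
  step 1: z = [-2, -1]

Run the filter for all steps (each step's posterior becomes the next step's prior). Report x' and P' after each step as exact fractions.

step 0: x' = [299/525, 137/525, 487/525], P' = [55592/36225 54296/36225 68296/36225; 54296/36225 133748/36225 116248/36225; 68296/36225 116248/36225 129548/36225]
step 1: x' = [-105039955/135010257, -72368957/135010257, -7802134/45003419], P' = [531517676/405030771 448582024/405030771 202698896/135010257; 448582024/405030771 1178288300/405030771 330345544/135010257; 202698896/135010257 330345544/135010257 127951588/45003419]

step 0: x̄ = F·x = [-9, -3, 3]
step 0: P̄ = F·P·Fᵀ + Q = [68 18 -8; 18 17 -6; -8 -6 10]
step 0: y = z − H·x̄ = [32, 16]
step 0: S = H·P̄·Hᵀ + R = [746 304; 304 221]
step 0: K = P̄·Hᵀ·S⁻¹ = [3722/36225 14222/36225; 6836/36225 -6289/36225; -4889/36225 5086/36225]
step 0: x' = x̄ + K·y = [299/525, 137/525, 487/525]
step 0: P' = (I − K·H)·P̄ = [55592/36225 54296/36225 68296/36225; 54296/36225 133748/36225 116248/36225; 68296/36225 116248/36225 129548/36225]
step 1: x̄ = F·x = [-751/525, -1247/525, 262/175]
step 1: P̄ = F·P·Fᵀ + Q = [393692/36225 37624/36225 13996/12075; 37624/36225 651353/36225 -132988/12075; 13996/12075 -132988/12075 59898/4025]
step 1: y = z − H·x̄ = [1768/175, -18/35]
step 1: S = H·P̄·Hᵀ + R = [1529058/4025 -24478/805; -24478/805 9869/161]
step 1: K = P̄·Hᵀ·S⁻¹ = [11325778/135010257 17068148/45003419; 23385896/135010257 -7809007/45003419; -7122951/45003419 6254354/45003419]
step 1: x' = x̄ + K·y = [-105039955/135010257, -72368957/135010257, -7802134/45003419]
step 1: P' = (I − K·H)·P̄ = [531517676/405030771 448582024/405030771 202698896/135010257; 448582024/405030771 1178288300/405030771 330345544/135010257; 202698896/135010257 330345544/135010257 127951588/45003419]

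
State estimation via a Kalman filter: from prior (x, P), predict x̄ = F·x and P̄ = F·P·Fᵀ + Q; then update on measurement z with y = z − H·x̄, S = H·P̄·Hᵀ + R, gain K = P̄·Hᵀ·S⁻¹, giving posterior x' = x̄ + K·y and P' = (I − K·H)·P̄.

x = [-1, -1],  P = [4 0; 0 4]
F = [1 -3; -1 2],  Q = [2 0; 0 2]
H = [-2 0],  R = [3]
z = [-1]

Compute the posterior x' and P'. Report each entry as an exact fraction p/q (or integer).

x' = [10/19, -1/57]
P' = [14/19 -28/57; -28/57 626/171]

x̄ = F·x = [2, -1]
P̄ = F·P·Fᵀ + Q = [42 -28; -28 22]
y = z − H·x̄ = [3]
S = H·P̄·Hᵀ + R = [171]
K = P̄·Hᵀ·S⁻¹ = [-28/57; 56/171]
x' = x̄ + K·y = [10/19, -1/57]
P' = (I − K·H)·P̄ = [14/19 -28/57; -28/57 626/171]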